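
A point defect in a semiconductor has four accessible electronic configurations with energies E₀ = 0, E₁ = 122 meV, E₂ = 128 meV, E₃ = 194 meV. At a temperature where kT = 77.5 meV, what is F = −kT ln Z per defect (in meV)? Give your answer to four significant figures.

Eᵢ/kT = 0, 1.57419, 1.65161, 2.50323.
Z = Σ e^(−Eᵢ/kT) = e^(−0) + e^(−1.57419) + e^(−1.65161) + e^(−2.50323) = 1.00000 + 0.207175 + 0.191741 + 0.0818203 = 1.48074.
F = −kT ln Z = −77.5 × ln(1.48074) = −77.5 × 0.392542 = -30.42 meV.

-30.42 meV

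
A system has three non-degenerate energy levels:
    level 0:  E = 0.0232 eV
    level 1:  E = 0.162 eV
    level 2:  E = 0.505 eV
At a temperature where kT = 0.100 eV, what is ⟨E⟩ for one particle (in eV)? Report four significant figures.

Eᵢ/kT = 0.232000, 1.62000, 5.05000.
Z = Σ e^(−Eᵢ/kT) = e^(−0.232000) + e^(−1.62000) + e^(−5.05000) = 0.792946 + 0.197899 + 0.00640933 = 0.997254.
⟨E⟩ = Σ Eᵢ e^(−Eᵢ/kT) / Z = (0.0232·0.792946 + 0.162·0.197899 + 0.505·0.00640933) / 0.997254 = 0.05384 eV.

0.05384 eV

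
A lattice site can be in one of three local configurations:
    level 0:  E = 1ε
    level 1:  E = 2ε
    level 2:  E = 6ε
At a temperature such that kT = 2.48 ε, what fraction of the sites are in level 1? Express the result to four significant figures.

Eᵢ/kT = 0.403226, 0.806452, 2.41935.
Z = Σ e^(−Eᵢ/kT) = e^(−0.403226) + e^(−0.806452) + e^(−2.41935) = 0.668161 + 0.446439 + 0.0889794 = 1.20358.
P₁ = e^(−E₁/kT) / Z = 0.446439/1.20358 = 0.3709.

0.3709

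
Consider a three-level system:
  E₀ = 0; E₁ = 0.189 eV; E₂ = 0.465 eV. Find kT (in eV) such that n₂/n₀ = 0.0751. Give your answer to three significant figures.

n₂/n₀ = exp[−(E₂−E₀)/kT] = 0.0751.
⇒ (E₂−E₀)/kT = ln(1/0.0751) = ln(13.316) = 2.5890.
kT = 0.465 eV / 2.5890 = 0.180 eV.

0.180 eV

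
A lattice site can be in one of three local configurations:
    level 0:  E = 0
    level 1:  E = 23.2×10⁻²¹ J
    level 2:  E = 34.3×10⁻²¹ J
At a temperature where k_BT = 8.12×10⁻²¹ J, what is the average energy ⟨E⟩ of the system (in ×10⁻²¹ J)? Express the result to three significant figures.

Eᵢ/kT = 0, 2.8571, 4.2241.
Z = Σ e^(−Eᵢ/kT) = e^(−0) + e^(−2.8571) + e^(−4.2241) = 1.0000 + 0.057435 + 0.014639 = 1.0721.
⟨E⟩ = Σ Eᵢ e^(−Eᵢ/kT) / Z = (0·1.0000 + 23.2·0.057435 + 34.3·0.014639) / 1.0721 = 1.71 ×10⁻²¹ J.

1.71 ×10⁻²¹ J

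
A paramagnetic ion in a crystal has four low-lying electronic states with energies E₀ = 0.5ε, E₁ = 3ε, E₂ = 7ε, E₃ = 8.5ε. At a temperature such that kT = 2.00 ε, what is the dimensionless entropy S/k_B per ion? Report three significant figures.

Eᵢ/kT = 0.25000, 1.5000, 3.5000, 4.2500.
Z = Σ e^(−Eᵢ/kT) = e^(−0.25000) + e^(−1.5000) + e^(−3.5000) + e^(−4.2500) = 0.77880 + 0.22313 + 0.030197 + 0.014264 = 1.0464.
⟨E⟩ = Σ EᵢPᵢ = 1.3297 ε.
S/k_B = ln Z + ⟨E⟩/kT = ln(1.0464) + 1.3297/2.00 = 0.045356 + 0.66485 = 0.710.

0.710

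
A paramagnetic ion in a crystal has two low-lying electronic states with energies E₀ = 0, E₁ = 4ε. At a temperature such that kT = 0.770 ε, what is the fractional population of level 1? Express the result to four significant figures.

0.005515

Eᵢ/kT = 0, 5.19481.
Z = Σ e^(−Eᵢ/kT) = e^(−0) + e^(−5.19481) = 1.00000 + 0.00554527 = 1.00555.
P₁ = e^(−E₁/kT) / Z = 0.00554527/1.00555 = 0.005515.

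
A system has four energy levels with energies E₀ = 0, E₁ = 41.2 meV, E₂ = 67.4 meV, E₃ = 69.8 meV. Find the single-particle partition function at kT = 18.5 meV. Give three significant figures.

Z = 1.16

Eᵢ/kT = 0, 2.2270, 3.6432, 3.7730.
Z = Σ e^(−Eᵢ/kT) = e^(−0) + e^(−2.2270) + e^(−3.6432) + e^(−3.7730) = 1.0000 + 0.10785 + 0.026168 + 0.022983 = 1.1570.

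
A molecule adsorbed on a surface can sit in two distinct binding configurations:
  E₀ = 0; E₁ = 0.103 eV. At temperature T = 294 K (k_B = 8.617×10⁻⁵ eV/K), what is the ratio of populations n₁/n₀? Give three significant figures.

k_BT = 8.617×10⁻⁵ × 294 K = 0.025334 eV.
n₁/n₀ = exp[−(E₁−E₀)/kT] = exp(−(0.103 eV)/(0.025334 eV)) = exp(-4.0657) = 0.0172.

0.0172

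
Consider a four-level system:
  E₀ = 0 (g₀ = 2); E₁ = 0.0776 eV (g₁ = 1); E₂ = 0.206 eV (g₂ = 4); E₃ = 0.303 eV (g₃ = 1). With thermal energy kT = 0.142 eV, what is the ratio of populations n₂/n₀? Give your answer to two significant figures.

0.47

n₂/n₀ = (g₂/g₀) exp[−(E₂−E₀)/kT] = (4/2) × exp(−(0.206 eV)/(0.142 eV)) = (4/2) × exp(-1.451) = 0.47.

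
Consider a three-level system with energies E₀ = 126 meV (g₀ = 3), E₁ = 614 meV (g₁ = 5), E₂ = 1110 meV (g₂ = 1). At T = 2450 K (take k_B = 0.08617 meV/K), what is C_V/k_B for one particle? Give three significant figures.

k_BT = 0.08617 × 2450 K = 211.12 meV.
Eᵢ/kT = 0.59682, 2.9083, 5.2577.
Z = Σ gᵢe^(−Eᵢ/kT) = 3·e^(−0.59682) + 5·e^(−2.9083) + 1·e^(−5.2577) = 1.6517 + 0.27284 + 0.0052073 = 1.9297.
⟨E⟩ = 197.66 meV, ⟨E²⟩ = 70217 meV².
C_V/k_B = (⟨E²⟩ − ⟨E⟩²)/(kT)² = (70217 − 39069)/44572 = 0.699.

0.699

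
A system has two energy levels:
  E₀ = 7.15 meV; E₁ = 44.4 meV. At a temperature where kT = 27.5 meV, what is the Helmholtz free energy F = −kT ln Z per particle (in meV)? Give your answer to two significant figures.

Eᵢ/kT = 0.2600, 1.615.
Z = Σ e^(−Eᵢ/kT) = e^(−0.2600) + e^(−1.615) = 0.7711 + 0.1989 = 0.9700.
F = −kT ln Z = −27.5 × ln(0.9700) = −27.5 × -0.03046 = 0.84 meV.

0.84 meV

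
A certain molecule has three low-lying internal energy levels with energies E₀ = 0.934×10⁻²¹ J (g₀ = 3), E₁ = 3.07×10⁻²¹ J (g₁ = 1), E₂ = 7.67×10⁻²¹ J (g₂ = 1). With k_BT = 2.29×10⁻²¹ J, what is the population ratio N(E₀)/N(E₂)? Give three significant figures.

56.8

n₀/n₂ = (g₀/g₂) exp[−(E₀−E₂)/kT] = (3/1) × exp(−(-6.736 ×10⁻²¹ J)/(2.29 ×10⁻²¹ J)) = (3/1) × exp(2.9415) = 56.8.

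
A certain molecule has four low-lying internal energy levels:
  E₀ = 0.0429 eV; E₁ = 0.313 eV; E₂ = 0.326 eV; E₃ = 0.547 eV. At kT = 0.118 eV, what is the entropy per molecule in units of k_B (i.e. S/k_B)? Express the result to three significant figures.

Eᵢ/kT = 0.36356, 2.6525, 2.7627, 4.6356.
Z = Σ e^(−Eᵢ/kT) = e^(−0.36356) + e^(−2.6525) + e^(−2.7627) + e^(−4.6356) = 0.69520 + 0.070475 + 0.063121 + 0.0097003 = 0.83850.
⟨E⟩ = Σ EᵢPᵢ = 0.092745 eV.
S/k_B = ln Z + ⟨E⟩/kT = ln(0.83850) + 0.092745/0.118 = -0.17614 + 0.78597 = 0.610.

0.610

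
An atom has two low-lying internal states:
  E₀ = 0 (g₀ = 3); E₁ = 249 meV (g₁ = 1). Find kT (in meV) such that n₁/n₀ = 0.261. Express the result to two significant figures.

1000 meV

n₁/n₀ = (g₁/g₀) exp[−(E₁−E₀)/kT] = 0.261.
⇒ (E₁−E₀)/kT = ln((1/3)/0.261) = ln(1.277) = 0.2445.
kT = 249 meV / 0.2445 = 1000 meV.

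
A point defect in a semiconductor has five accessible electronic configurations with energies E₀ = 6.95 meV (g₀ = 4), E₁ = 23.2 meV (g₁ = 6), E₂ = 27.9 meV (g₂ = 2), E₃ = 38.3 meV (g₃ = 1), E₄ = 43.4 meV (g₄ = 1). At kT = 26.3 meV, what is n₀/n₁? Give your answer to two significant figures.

n₀/n₁ = (g₀/g₁) exp[−(E₀−E₁)/kT] = (4/6) × exp(−(-16.25 meV)/(26.3 meV)) = (4/6) × exp(0.6179) = 1.2.

1.2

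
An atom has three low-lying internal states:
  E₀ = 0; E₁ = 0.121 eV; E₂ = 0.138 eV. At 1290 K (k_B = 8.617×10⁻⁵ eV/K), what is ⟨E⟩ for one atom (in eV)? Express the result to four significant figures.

0.04959 eV

k_BT = 8.617×10⁻⁵ × 1290 K = 0.111159 eV.
Eᵢ/kT = 0, 1.08853, 1.24146.
Z = Σ e^(−Eᵢ/kT) = e^(−0) + e^(−1.08853) + e^(−1.24146) = 1.00000 + 0.336711 + 0.288962 = 1.62567.
⟨E⟩ = Σ Eᵢ e^(−Eᵢ/kT) / Z = (0·1.00000 + 0.121·0.336711 + 0.138·0.288962) / 1.62567 = 0.04959 eV.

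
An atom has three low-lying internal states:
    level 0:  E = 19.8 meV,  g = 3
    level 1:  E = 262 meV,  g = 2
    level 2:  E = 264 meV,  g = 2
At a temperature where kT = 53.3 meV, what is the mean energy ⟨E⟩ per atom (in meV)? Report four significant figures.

Eᵢ/kT = 0.371482, 4.91557, 4.95310.
Z = Σ gᵢe^(−Eᵢ/kT) = 3·e^(−0.371482) + 2·e^(−4.91557) + 2·e^(−4.95310) = 2.06913 + 0.0146631 + 0.0141230 = 2.09792.
⟨E⟩ = Σ Eᵢ gᵢe^(−Eᵢ/kT) / Z = (19.8·2.06913 + 262·0.0146631 + 264·0.0141230) / 2.09792 = 23.14 meV.

23.14 meV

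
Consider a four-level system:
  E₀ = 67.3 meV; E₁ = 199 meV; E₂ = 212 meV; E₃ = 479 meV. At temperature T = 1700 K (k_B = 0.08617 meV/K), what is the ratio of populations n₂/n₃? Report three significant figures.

k_BT = 0.08617 × 1700 K = 146.49 meV.
n₂/n₃ = exp[−(E₂−E₃)/kT] = exp(−(-267 meV)/(146.49 meV)) = exp(1.8227) = 6.19.

6.19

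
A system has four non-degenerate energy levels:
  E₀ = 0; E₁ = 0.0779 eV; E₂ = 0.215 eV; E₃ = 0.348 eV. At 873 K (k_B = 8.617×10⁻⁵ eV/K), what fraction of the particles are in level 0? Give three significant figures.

k_BT = 8.617×10⁻⁵ × 873 K = 0.075226 eV.
Eᵢ/kT = 0, 1.0355, 2.8581, 4.6261.
Z = Σ e^(−Eᵢ/kT) = e^(−0) + e^(−1.0355) + e^(−2.8581) + e^(−4.6261) = 1.0000 + 0.35505 + 0.057378 + 0.0097929 = 1.4222.
P₀ = e^(−E₀/kT) / Z = 1.0000/1.4222 = 0.703.

0.703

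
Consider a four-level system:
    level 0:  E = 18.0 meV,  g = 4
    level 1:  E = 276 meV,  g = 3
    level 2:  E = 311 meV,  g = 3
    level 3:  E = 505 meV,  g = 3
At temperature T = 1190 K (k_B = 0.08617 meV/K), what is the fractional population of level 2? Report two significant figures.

0.039

k_BT = 0.08617 × 1190 K = 102.5 meV.
Eᵢ/kT = 0.1756, 2.693, 3.034, 4.927.
Z = Σ gᵢe^(−Eᵢ/kT) = 4·e^(−0.1756) + 3·e^(−2.693) + 3·e^(−3.034) + 3·e^(−4.927) = 3.356 + 0.2030 + 0.1444 + 0.02174 = 3.725.
P₂ = g₂ e^(−E₂/kT) / Z = 0.1444/3.725 = 0.039.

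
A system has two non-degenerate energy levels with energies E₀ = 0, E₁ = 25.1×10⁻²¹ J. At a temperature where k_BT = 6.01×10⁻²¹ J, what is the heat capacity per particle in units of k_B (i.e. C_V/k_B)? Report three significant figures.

0.260

Eᵢ/kT = 0, 4.1764.
Z = Σ e^(−Eᵢ/kT) = e^(−0) + e^(−4.1764) = 1.0000 + 0.015354 = 1.0154.
⟨E⟩ = 0.37954, ⟨E²⟩ = 9.5265.
C_V/k_B = (⟨E²⟩ − ⟨E⟩²)/(kT)² = (9.5265 − 0.14405)/36.120 = 0.260.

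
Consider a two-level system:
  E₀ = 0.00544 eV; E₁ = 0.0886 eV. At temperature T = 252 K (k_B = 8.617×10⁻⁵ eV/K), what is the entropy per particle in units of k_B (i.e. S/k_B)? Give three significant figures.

k_BT = 8.617×10⁻⁵ × 252 K = 0.021715 eV.
Eᵢ/kT = 0.25052, 4.0801.
Z = Σ e^(−Eᵢ/kT) = e^(−0.25052) + e^(−4.0801) = 0.77840 + 0.016906 = 0.79531.
⟨E⟩ = Σ EᵢPᵢ = 0.0072077 eV.
S/k_B = ln Z + ⟨E⟩/kT = ln(0.79531) + 0.0072077/0.021715 = -0.22902 + 0.33192 = 0.103.

0.103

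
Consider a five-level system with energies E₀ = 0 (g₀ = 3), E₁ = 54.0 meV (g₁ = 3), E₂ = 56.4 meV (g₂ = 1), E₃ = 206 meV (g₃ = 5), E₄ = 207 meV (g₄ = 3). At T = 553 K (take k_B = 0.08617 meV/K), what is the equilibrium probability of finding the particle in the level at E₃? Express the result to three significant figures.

0.0151

k_BT = 0.08617 × 553 K = 47.652 meV.
Eᵢ/kT = 0, 1.1332, 1.1836, 4.3230, 4.3440.
Z = Σ gᵢe^(−Eᵢ/kT) = 3·e^(−0) + 3·e^(−1.1332) + 1·e^(−1.1836) + 5·e^(−4.3230) + 3·e^(−4.3440) = 3.0000 + 0.96600 + 0.30617 + 0.066300 + 0.038953 = 4.3774.
P₃ = g₃ e^(−E₃/kT) / Z = 0.066300/4.3774 = 0.0151.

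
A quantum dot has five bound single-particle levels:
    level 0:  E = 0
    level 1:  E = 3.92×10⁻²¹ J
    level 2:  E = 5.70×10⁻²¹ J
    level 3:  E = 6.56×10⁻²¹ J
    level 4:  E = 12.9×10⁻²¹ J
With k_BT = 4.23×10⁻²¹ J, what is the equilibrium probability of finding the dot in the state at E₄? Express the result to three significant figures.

0.0247

Eᵢ/kT = 0, 0.92671, 1.3475, 1.5508, 3.0496.
Z = Σ e^(−Eᵢ/kT) = e^(−0) + e^(−0.92671) + e^(−1.3475) + e^(−1.5508) + e^(−3.0496) = 1.0000 + 0.39585 + 0.25989 + 0.21208 + 0.047378 = 1.9152.
P₄ = e^(−E₄/kT) / Z = 0.047378/1.9152 = 0.0247.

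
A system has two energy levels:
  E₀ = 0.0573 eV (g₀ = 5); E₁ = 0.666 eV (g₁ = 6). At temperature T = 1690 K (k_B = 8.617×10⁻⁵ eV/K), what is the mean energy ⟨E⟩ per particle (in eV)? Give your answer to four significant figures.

0.06827 eV

k_BT = 8.617×10⁻⁵ × 1690 K = 0.145627 eV.
Eᵢ/kT = 0.393471, 4.57333.
Z = Σ gᵢe^(−Eᵢ/kT) = 5·e^(−0.393471) + 6·e^(−4.57333) = 3.37355 + 0.0619412 = 3.43549.
⟨E⟩ = Σ Eᵢ gᵢe^(−Eᵢ/kT) / Z = (0.0573·3.37355 + 0.666·0.0619412) / 3.43549 = 0.06827 eV.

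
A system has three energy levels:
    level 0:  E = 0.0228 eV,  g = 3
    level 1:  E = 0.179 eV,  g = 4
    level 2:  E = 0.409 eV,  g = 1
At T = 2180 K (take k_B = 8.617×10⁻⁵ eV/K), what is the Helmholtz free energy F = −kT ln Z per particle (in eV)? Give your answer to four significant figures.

-0.2746 eV

k_BT = 8.617×10⁻⁵ × 2180 K = 0.187851 eV.
Eᵢ/kT = 0.121373, 0.952883, 2.17726.
Z = Σ gᵢe^(−Eᵢ/kT) = 3·e^(−0.121373) + 4·e^(−0.952883) + 1·e^(−2.17726) = 2.65711 + 1.54251 + 0.113352 = 4.31297.
F = −kT ln Z = −0.187851 × ln(4.31297) = −0.187851 × 1.46163 = -0.2746 eV.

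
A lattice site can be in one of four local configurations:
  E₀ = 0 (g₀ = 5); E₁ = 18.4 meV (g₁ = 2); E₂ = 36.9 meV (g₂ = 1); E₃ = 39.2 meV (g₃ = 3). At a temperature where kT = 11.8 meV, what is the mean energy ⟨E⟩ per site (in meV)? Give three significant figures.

Eᵢ/kT = 0, 1.5593, 3.1271, 3.3220.
Z = Σ gᵢe^(−Eᵢ/kT) = 5·e^(−0) + 2·e^(−1.5593) + 1·e^(−3.1271) + 3·e^(−3.3220) = 5.0000 + 0.42057 + 0.043845 + 0.10824 = 5.5727.
⟨E⟩ = Σ Eᵢ gᵢe^(−Eᵢ/kT) / Z = (0·5.0000 + 18.4·0.42057 + 36.9·0.043845 + 39.2·0.10824) / 5.5727 = 2.44 meV.

2.44 meV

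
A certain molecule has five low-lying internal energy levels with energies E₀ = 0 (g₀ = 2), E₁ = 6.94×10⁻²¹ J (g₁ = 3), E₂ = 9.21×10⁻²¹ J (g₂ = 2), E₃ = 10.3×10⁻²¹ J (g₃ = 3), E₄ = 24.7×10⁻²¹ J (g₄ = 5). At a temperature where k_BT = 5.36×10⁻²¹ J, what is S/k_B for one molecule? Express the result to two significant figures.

Eᵢ/kT = 0, 1.295, 1.718, 1.922, 4.608.
Z = Σ gᵢe^(−Eᵢ/kT) = 2·e^(−0) + 3·e^(−1.295) + 2·e^(−1.718) + 3·e^(−1.922) + 5·e^(−4.608) = 2.000 + 0.8217 + 0.3588 + 0.4389 + 0.04986 = 3.669.
⟨E⟩ = Σ EᵢPᵢ = 4.023 ×10⁻²¹ J.
S/k_B = ln Z + ⟨E⟩/kT = ln(3.669) + 4.023/5.36 = 1.300 + 0.7506 = 2.1.

2.1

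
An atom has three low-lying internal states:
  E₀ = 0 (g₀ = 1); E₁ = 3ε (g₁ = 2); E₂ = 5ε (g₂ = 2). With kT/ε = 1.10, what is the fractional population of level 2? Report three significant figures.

0.0184

Eᵢ/kT = 0, 2.7273, 4.5455.
Z = Σ gᵢe^(−Eᵢ/kT) = 1·e^(−0) + 2·e^(−2.7273) + 2·e^(−4.5455) = 1.0000 + 0.13079 + 0.021230 = 1.1520.
P₂ = g₂ e^(−E₂/kT) / Z = 0.021230/1.1520 = 0.0184.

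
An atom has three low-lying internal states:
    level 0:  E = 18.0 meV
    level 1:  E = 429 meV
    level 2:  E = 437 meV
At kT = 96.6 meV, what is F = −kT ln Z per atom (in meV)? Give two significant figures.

Eᵢ/kT = 0.1863, 4.441, 4.524.
Z = Σ e^(−Eᵢ/kT) = e^(−0.1863) + e^(−4.441) + e^(−4.524) = 0.8300 + 0.01178 + 0.01085 = 0.8526.
F = −kT ln Z = −96.6 × ln(0.8526) = −96.6 × -0.1595 = 15 meV.

15 meV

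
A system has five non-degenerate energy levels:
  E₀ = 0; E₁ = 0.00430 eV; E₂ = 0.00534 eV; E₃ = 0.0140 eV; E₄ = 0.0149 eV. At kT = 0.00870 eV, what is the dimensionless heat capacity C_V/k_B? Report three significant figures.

Eᵢ/kT = 0, 0.49425, 0.61379, 1.6092, 1.7126.
Z = Σ e^(−Eᵢ/kT) = e^(−0) + e^(−0.49425) + e^(−0.61379) + e^(−1.6092) + e^(−1.7126) = 1.0000 + 0.61003 + 0.54130 + 0.20005 + 0.18040 = 2.5318.
⟨E⟩ = 0.0043457 eV, ⟨E²⟩ = 0.000041858 eV².
C_V/k_B = (⟨E²⟩ − ⟨E⟩²)/(kT)² = (0.000041858 − 0.000018885)/0.000075690 = 0.304.

0.304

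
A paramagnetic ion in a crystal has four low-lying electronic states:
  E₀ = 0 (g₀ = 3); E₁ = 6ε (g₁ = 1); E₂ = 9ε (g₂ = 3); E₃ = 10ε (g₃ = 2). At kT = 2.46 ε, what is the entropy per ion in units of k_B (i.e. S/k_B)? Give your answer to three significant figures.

Eᵢ/kT = 0, 2.4390, 3.6585, 4.0650.
Z = Σ gᵢe^(−Eᵢ/kT) = 3·e^(−0) + 1·e^(−2.4390) + 3·e^(−3.6585) + 2·e^(−4.0650) = 3.0000 + 0.087248 + 0.077313 + 0.034326 = 3.1989.
⟨E⟩ = Σ EᵢPᵢ = 0.48847 ε.
S/k_B = ln Z + ⟨E⟩/kT = ln(3.1989) + 0.48847/2.46 = 1.1628 + 0.19857 = 1.36.

1.36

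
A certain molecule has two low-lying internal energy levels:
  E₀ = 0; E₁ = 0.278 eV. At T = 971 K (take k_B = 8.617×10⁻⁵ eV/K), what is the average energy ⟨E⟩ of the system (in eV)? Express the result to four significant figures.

0.009676 eV

k_BT = 8.617×10⁻⁵ × 971 K = 0.0836711 eV.
Eᵢ/kT = 0, 3.32253.
Z = Σ e^(−Eᵢ/kT) = e^(−0) + e^(−3.32253) = 1.00000 + 0.0360615 = 1.03606.
⟨E⟩ = Σ Eᵢ e^(−Eᵢ/kT) / Z = (0·1.00000 + 0.278·0.0360615) / 1.03606 = 0.009676 eV.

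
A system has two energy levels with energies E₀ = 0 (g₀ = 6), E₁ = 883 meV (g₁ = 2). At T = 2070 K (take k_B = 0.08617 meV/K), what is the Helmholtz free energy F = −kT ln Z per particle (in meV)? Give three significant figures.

k_BT = 0.08617 × 2070 K = 178.37 meV.
Eᵢ/kT = 0, 4.9504.
Z = Σ gᵢe^(−Eᵢ/kT) = 6·e^(−0) + 2·e^(−4.9504) = 6.0000 + 0.014161 = 6.0142.
F = −kT ln Z = −178.37 × ln(6.0142) = −178.37 × 1.7941 = -320 meV.

-320 meV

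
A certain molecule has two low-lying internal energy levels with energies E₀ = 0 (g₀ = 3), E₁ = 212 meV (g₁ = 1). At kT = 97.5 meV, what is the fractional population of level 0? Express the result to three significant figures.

0.963

Eᵢ/kT = 0, 2.1744.
Z = Σ gᵢe^(−Eᵢ/kT) = 3·e^(−0) + 1·e^(−2.1744) = 3.0000 + 0.11368 = 3.1137.
P₀ = g₀ e^(−E₀/kT) / Z = 3.0000/3.1137 = 0.963.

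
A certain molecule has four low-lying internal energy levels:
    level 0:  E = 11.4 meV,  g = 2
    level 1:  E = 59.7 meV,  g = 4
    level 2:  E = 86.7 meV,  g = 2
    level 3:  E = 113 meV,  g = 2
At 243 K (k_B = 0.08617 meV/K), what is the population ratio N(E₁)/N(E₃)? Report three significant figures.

k_BT = 0.08617 × 243 K = 20.939 meV.
n₁/n₃ = (g₁/g₃) exp[−(E₁−E₃)/kT] = (4/2) × exp(−(-53.3 meV)/(20.939 meV)) = (4/2) × exp(2.5455) = 25.5.

25.5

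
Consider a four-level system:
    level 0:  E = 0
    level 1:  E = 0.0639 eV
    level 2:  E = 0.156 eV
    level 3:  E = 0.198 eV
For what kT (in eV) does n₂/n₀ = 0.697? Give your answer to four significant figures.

n₂/n₀ = exp[−(E₂−E₀)/kT] = 0.697.
⇒ (E₂−E₀)/kT = ln(1/0.697) = ln(1.43472) = 0.360970.
kT = 0.156 eV / 0.360970 = 0.4322 eV.

0.4322 eV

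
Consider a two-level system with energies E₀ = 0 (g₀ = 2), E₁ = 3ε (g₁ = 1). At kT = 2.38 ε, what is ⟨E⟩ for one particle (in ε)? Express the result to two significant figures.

Eᵢ/kT = 0, 1.261.
Z = Σ gᵢe^(−Eᵢ/kT) = 2·e^(−0) + 1·e^(−1.261) = 2.000 + 0.2834 = 2.283.
⟨E⟩ = Σ Eᵢ gᵢe^(−Eᵢ/kT) / Z = (0·2.000 + 3·0.2834) / 2.283 = 0.37 ε.

0.37 ε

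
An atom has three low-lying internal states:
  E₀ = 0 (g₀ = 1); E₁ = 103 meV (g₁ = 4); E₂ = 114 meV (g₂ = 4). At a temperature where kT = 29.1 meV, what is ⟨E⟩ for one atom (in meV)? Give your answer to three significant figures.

17.6 meV

Eᵢ/kT = 0, 3.5395, 3.9175.
Z = Σ gᵢe^(−Eᵢ/kT) = 1·e^(−0) + 4·e^(−3.5395) + 4·e^(−3.9175) = 1.0000 + 0.11611 + 0.079563 = 1.1957.
⟨E⟩ = Σ Eᵢ gᵢe^(−Eᵢ/kT) / Z = (0·1.0000 + 103·0.11611 + 114·0.079563) / 1.1957 = 17.6 meV.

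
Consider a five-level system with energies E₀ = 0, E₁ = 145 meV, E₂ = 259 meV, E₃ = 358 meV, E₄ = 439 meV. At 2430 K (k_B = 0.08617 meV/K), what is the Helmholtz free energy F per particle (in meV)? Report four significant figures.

-154.8 meV

k_BT = 0.08617 × 2430 K = 209.393 meV.
Eᵢ/kT = 0, 0.692478, 1.23691, 1.70970, 2.09654.
Z = Σ e^(−Eᵢ/kT) = e^(−0) + e^(−0.692478) + e^(−1.23691) + e^(−1.70970) + e^(−2.09654) = 1.00000 + 0.500335 + 0.290280 + 0.180920 + 0.122881 = 2.09442.
F = −kT ln Z = −209.393 × ln(2.09442) = −209.393 × 0.739277 = -154.8 meV.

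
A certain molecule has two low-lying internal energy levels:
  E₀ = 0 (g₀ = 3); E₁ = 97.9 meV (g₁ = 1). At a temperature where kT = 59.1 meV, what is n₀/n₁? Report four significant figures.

n₀/n₁ = (g₀/g₁) exp[−(E₀−E₁)/kT] = (3/1) × exp(−(-97.9 meV)/(59.1 meV)) = (3/1) × exp(1.65651) = 15.72.

15.72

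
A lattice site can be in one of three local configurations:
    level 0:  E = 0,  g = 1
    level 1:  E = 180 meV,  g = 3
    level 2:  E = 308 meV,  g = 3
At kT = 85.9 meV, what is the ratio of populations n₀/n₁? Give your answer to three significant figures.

n₀/n₁ = (g₀/g₁) exp[−(E₀−E₁)/kT] = (1/3) × exp(−(-180 meV)/(85.9 meV)) = (1/3) × exp(2.0955) = 2.71.

2.71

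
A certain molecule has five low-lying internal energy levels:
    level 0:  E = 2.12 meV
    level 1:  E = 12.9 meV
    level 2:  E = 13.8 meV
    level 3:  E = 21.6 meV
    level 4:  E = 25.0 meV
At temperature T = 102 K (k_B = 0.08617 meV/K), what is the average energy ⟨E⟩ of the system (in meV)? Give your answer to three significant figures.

7.90 meV

k_BT = 0.08617 × 102 K = 8.7893 meV.
Eᵢ/kT = 0.24120, 1.4677, 1.5701, 2.4575, 2.8444.
Z = Σ e^(−Eᵢ/kT) = e^(−0.24120) + e^(−1.4677) + e^(−1.5701) + e^(−2.4575) + e^(−2.8444) = 0.78568 + 0.23045 + 0.20802 + 0.085649 + 0.058169 = 1.3680.
⟨E⟩ = Σ Eᵢ e^(−Eᵢ/kT) / Z = (2.12·0.78568 + 12.9·0.23045 + 13.8·0.20802 + 21.6·0.085649 + 25.0·0.058169) / 1.3680 = 7.90 meV.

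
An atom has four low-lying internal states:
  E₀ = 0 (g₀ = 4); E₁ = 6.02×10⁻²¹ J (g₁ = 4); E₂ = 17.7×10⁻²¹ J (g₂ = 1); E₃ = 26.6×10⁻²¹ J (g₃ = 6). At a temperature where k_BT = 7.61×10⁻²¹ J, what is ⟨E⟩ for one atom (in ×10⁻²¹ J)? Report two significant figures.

Eᵢ/kT = 0, 0.7911, 2.326, 3.495.
Z = Σ gᵢe^(−Eᵢ/kT) = 4·e^(−0) + 4·e^(−0.7911) + 1·e^(−2.326) + 6·e^(−3.495) = 4.000 + 1.813 + 0.09769 + 0.1821 = 6.093.
⟨E⟩ = Σ Eᵢ gᵢe^(−Eᵢ/kT) / Z = (0·4.000 + 6.02·1.813 + 17.7·0.09769 + 26.6·0.1821) / 6.093 = 2.9 ×10⁻²¹ J.

2.9 ×10⁻²¹ J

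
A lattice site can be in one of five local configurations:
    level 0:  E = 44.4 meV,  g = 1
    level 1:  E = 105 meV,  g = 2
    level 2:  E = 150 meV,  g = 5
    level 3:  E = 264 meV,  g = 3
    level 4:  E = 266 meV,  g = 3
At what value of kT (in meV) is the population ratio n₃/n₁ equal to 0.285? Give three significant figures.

n₃/n₁ = (g₃/g₁) exp[−(E₃−E₁)/kT] = 0.285.
⇒ (E₃−E₁)/kT = ln((3/2)/0.285) = ln(5.2632) = 1.6607.
kT = 159 meV / 1.6607 = 95.7 meV.

95.7 meV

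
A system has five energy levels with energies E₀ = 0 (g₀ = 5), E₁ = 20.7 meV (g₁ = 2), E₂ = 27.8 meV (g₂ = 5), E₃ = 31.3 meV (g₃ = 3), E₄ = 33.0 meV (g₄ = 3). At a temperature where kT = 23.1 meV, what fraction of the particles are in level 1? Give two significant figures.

Eᵢ/kT = 0, 0.8961, 1.203, 1.355, 1.429.
Z = Σ gᵢe^(−Eᵢ/kT) = 5·e^(−0) + 2·e^(−0.8961) + 5·e^(−1.203) + 3·e^(−1.355) + 3·e^(−1.429) = 5.000 + 0.8163 + 1.501 + 0.7738 + 0.7186 = 8.810.
P₁ = g₁ e^(−E₁/kT) / Z = 0.8163/8.810 = 0.093.

0.093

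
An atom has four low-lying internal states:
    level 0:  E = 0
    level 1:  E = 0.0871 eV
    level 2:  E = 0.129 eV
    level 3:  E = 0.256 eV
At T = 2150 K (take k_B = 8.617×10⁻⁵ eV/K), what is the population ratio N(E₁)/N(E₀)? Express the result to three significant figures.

k_BT = 8.617×10⁻⁵ × 2150 K = 0.18527 eV.
n₁/n₀ = exp[−(E₁−E₀)/kT] = exp(−(0.0871 eV)/(0.18527 eV)) = exp(-0.47012) = 0.625.

0.625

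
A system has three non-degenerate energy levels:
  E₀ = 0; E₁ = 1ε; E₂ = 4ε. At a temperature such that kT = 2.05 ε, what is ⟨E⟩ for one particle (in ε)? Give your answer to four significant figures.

0.6733 ε

Eᵢ/kT = 0, 0.487805, 1.95122.
Z = Σ e^(−Eᵢ/kT) = e^(−0) + e^(−0.487805) + e^(−1.95122) = 1.00000 + 0.613973 + 0.142101 = 1.75607.
⟨E⟩ = Σ Eᵢ e^(−Eᵢ/kT) / Z = (0·1.00000 + 1·0.613973 + 4·0.142101) / 1.75607 = 0.6733 ε.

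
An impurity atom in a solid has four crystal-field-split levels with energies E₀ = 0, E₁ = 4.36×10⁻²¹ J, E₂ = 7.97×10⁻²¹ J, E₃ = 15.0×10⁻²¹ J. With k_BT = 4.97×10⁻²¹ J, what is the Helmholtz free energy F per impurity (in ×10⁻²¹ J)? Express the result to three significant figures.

Eᵢ/kT = 0, 0.87726, 1.6036, 3.0181.
Z = Σ e^(−Eᵢ/kT) = e^(−0) + e^(−0.87726) + e^(−1.6036) + e^(−3.0181) = 1.0000 + 0.41592 + 0.20117 + 0.048894 = 1.6660.
F = −kT ln Z = −4.97 × ln(1.6660) = −4.97 × 0.51043 = -2.54 ×10⁻²¹ J.

-2.54 ×10⁻²¹ J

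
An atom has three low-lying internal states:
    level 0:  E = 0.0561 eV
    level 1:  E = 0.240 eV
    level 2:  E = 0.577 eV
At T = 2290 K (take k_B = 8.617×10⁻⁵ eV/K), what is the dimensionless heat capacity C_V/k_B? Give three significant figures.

0.429

k_BT = 8.617×10⁻⁵ × 2290 K = 0.19733 eV.
Eᵢ/kT = 0.28430, 1.2162, 2.9240.
Z = Σ e^(−Eᵢ/kT) = e^(−0.28430) + e^(−1.2162) + e^(−2.9240) = 0.75254 + 0.29635 + 0.053718 = 1.1026.
⟨E⟩ = 0.13091 eV, ⟨E²⟩ = 0.033849 eV².
C_V/k_B = (⟨E²⟩ − ⟨E⟩²)/(kT)² = (0.033849 − 0.017137)/0.038939 = 0.429.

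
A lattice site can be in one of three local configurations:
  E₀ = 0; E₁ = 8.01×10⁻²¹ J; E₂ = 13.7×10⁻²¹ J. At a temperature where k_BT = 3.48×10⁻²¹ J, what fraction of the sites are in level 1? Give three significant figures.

0.0894

Eᵢ/kT = 0, 2.3017, 3.9368.
Z = Σ e^(−Eᵢ/kT) = e^(−0) + e^(−2.3017) + e^(−3.9368) = 1.0000 + 0.10009 + 0.019511 = 1.1196.
P₁ = e^(−E₁/kT) / Z = 0.10009/1.1196 = 0.0894.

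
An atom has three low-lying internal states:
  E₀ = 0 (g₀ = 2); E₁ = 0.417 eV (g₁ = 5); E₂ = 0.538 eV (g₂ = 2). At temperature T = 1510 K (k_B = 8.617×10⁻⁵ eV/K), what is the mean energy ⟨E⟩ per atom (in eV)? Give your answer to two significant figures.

k_BT = 8.617×10⁻⁵ × 1510 K = 0.1301 eV.
Eᵢ/kT = 0, 3.205, 4.135.
Z = Σ gᵢe^(−Eᵢ/kT) = 2·e^(−0) + 5·e^(−3.205) + 2·e^(−4.135) = 2.000 + 0.2028 + 0.03201 = 2.235.
⟨E⟩ = Σ Eᵢ gᵢe^(−Eᵢ/kT) / Z = (0·2.000 + 0.417·0.2028 + 0.538·0.03201) / 2.235 = 0.046 eV.

0.046 eV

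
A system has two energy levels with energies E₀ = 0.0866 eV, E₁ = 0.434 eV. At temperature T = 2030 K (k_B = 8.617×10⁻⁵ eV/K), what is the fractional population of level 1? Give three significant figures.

0.121

k_BT = 8.617×10⁻⁵ × 2030 K = 0.17493 eV.
Eᵢ/kT = 0.49506, 2.4810.
Z = Σ e^(−Eᵢ/kT) = e^(−0.49506) + e^(−2.4810) = 0.60953 + 0.083660 = 0.69319.
P₁ = e^(−E₁/kT) / Z = 0.083660/0.69319 = 0.121.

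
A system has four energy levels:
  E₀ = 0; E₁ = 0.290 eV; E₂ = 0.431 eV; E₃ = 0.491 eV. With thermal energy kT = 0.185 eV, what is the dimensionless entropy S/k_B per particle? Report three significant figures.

0.857

Eᵢ/kT = 0, 1.5676, 2.3297, 2.6541.
Z = Σ e^(−Eᵢ/kT) = e^(−0) + e^(−1.5676) + e^(−2.3297) + e^(−2.6541) = 1.0000 + 0.20855 + 0.097325 + 0.070362 = 1.3762.
⟨E⟩ = Σ EᵢPᵢ = 0.099531 eV.
S/k_B = ln Z + ⟨E⟩/kT = ln(1.3762) + 0.099531/0.185 = 0.31933 + 0.53801 = 0.857.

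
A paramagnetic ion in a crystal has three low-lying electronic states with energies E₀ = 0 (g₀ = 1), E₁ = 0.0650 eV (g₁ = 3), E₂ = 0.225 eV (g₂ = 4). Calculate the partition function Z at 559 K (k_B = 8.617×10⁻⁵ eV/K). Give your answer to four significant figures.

k_BT = 8.617×10⁻⁵ × 559 K = 0.0481690 eV.
Eᵢ/kT = 0, 1.34942, 4.67105.
Z = Σ gᵢe^(−Eᵢ/kT) = 1·e^(−0) + 3·e^(−1.34942) + 4·e^(−4.67105) = 1.00000 + 0.778172 + 0.0374497 = 1.81562.

Z = 1.816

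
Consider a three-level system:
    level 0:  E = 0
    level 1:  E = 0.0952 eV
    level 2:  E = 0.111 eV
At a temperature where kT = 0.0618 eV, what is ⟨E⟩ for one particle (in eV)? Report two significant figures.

0.028 eV

Eᵢ/kT = 0, 1.540, 1.796.
Z = Σ e^(−Eᵢ/kT) = e^(−0) + e^(−1.540) + e^(−1.796) = 1.000 + 0.2144 + 0.1660 = 1.380.
⟨E⟩ = Σ Eᵢ e^(−Eᵢ/kT) / Z = (0·1.000 + 0.0952·0.2144 + 0.111·0.1660) / 1.380 = 0.028 eV.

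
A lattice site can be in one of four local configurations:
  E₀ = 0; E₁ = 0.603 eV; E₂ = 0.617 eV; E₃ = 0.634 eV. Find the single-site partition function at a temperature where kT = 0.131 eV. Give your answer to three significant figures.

Z = 1.03

Eᵢ/kT = 0, 4.6031, 4.7099, 4.8397.
Z = Σ e^(−Eᵢ/kT) = e^(−0) + e^(−4.6031) + e^(−4.7099) + e^(−4.8397) = 1.0000 + 0.010021 + 0.0090057 + 0.0079094 = 1.0269.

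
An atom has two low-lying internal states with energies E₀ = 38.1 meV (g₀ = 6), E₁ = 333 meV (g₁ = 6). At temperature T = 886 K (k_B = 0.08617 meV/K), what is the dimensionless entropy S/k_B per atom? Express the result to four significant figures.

1.892

k_BT = 0.08617 × 886 K = 76.3466 meV.
Eᵢ/kT = 0.499040, 4.36169.
Z = Σ gᵢe^(−Eᵢ/kT) = 6·e^(−0.499040) + 6·e^(−4.36169) = 3.64268 + 0.0765409 = 3.71922.
⟨E⟩ = Σ EᵢPᵢ = 44.1690 meV.
S/k_B = ln Z + ⟨E⟩/kT = ln(3.71922) + 44.1690/76.3466 = 1.31351 + 0.578533 = 1.892.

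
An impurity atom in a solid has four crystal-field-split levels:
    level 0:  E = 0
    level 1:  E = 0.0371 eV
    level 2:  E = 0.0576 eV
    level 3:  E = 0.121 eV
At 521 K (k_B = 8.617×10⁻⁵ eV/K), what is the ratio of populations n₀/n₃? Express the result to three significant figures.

k_BT = 8.617×10⁻⁵ × 521 K = 0.044895 eV.
n₀/n₃ = exp[−(E₀−E₃)/kT] = exp(−(-0.121 eV)/(0.044895 eV)) = exp(2.6952) = 14.8.

14.8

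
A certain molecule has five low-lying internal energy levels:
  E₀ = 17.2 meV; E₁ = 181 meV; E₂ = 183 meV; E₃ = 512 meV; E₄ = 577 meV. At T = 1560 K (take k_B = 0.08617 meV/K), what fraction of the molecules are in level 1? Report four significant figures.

0.1816

k_BT = 0.08617 × 1560 K = 134.425 meV.
Eᵢ/kT = 0.127952, 1.34648, 1.36135, 3.80882, 4.29236.
Z = Σ e^(−Eᵢ/kT) = e^(−0.127952) + e^(−1.34648) + e^(−1.36135) + e^(−3.80882) + e^(−4.29236) = 0.879896 + 0.260154 + 0.256315 + 0.0221743 + 0.0136726 = 1.43221.
P₁ = e^(−E₁/kT) / Z = 0.260154/1.43221 = 0.1816.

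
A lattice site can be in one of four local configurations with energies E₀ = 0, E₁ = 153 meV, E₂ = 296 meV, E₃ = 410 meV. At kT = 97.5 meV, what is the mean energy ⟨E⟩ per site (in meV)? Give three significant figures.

41.1 meV

Eᵢ/kT = 0, 1.5692, 3.0359, 4.2051.
Z = Σ e^(−Eᵢ/kT) = e^(−0) + e^(−1.5692) + e^(−3.0359) + e^(−4.2051) = 1.0000 + 0.20821 + 0.048031 + 0.014919 = 1.2712.
⟨E⟩ = Σ Eᵢ e^(−Eᵢ/kT) / Z = (0·1.0000 + 153·0.20821 + 296·0.048031 + 410·0.014919) / 1.2712 = 41.1 meV.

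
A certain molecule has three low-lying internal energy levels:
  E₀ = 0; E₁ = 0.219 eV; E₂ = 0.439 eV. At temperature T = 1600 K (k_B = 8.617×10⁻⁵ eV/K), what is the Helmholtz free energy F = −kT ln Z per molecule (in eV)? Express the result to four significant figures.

k_BT = 8.617×10⁻⁵ × 1600 K = 0.137872 eV.
Eᵢ/kT = 0, 1.58843, 3.18411.
Z = Σ e^(−Eᵢ/kT) = e^(−0) + e^(−1.58843) + e^(−3.18411) = 1.00000 + 0.204246 + 0.0414151 = 1.24566.
F = −kT ln Z = −0.137872 × ln(1.24566) = −0.137872 × 0.219666 = -0.03029 eV.

-0.03029 eV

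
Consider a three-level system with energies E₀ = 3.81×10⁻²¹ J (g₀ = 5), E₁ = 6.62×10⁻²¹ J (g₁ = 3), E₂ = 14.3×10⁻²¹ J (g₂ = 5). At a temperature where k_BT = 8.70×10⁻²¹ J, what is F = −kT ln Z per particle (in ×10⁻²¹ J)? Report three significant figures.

-15.0 ×10⁻²¹ J

Eᵢ/kT = 0.43793, 0.76092, 1.6437.
Z = Σ gᵢe^(−Eᵢ/kT) = 5·e^(−0.43793) + 3·e^(−0.76092) + 5·e^(−1.6437) = 3.2269 + 1.4017 + 0.96632 = 5.5949.
F = −kT ln Z = −8.70 × ln(5.5949) = −8.70 × 1.7219 = -15.0 ×10⁻²¹ J.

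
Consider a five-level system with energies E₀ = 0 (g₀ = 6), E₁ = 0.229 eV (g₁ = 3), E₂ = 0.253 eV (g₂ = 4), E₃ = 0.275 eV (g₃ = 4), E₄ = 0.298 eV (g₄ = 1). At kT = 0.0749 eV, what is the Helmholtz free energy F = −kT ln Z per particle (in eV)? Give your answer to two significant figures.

-0.14 eV

Eᵢ/kT = 0, 3.057, 3.378, 3.672, 3.979.
Z = Σ gᵢe^(−Eᵢ/kT) = 6·e^(−0) + 3·e^(−3.057) + 4·e^(−3.378) + 4·e^(−3.672) + 1·e^(−3.979) = 6.000 + 0.1411 + 0.1365 + 0.1017 + 0.01870 = 6.398.
F = −kT ln Z = −0.0749 × ln(6.398) = −0.0749 × 1.856 = -0.14 eV.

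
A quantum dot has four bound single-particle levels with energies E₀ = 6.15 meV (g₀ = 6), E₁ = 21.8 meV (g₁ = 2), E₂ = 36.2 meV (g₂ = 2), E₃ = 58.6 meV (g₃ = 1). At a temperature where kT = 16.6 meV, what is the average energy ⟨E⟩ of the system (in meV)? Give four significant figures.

Eᵢ/kT = 0.370482, 1.31325, 2.18072, 3.53012.
Z = Σ gᵢe^(−Eᵢ/kT) = 6·e^(−0.370482) + 2·e^(−1.31325) + 2·e^(−2.18072) + 1·e^(−3.53012) = 4.14241 + 0.537889 + 0.225920 + 0.0293014 = 4.93552.
⟨E⟩ = Σ Eᵢ gᵢe^(−Eᵢ/kT) / Z = (6.15·4.14241 + 21.8·0.537889 + 36.2·0.225920 + 58.6·0.0293014) / 4.93552 = 9.542 meV.

9.542 meV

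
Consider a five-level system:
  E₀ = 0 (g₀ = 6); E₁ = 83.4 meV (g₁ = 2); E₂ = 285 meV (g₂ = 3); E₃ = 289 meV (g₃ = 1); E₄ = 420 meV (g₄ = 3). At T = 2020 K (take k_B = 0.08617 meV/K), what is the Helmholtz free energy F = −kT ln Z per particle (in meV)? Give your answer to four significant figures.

-368.0 meV

k_BT = 0.08617 × 2020 K = 174.063 meV.
Eᵢ/kT = 0, 0.479137, 1.63734, 1.66032, 2.41292.
Z = Σ gᵢe^(−Eᵢ/kT) = 6·e^(−0) + 2·e^(−0.479137) + 3·e^(−1.63734) + 1·e^(−1.66032) + 3·e^(−2.41292) = 6.00000 + 1.23864 + 0.583490 + 0.190078 + 0.268660 = 8.28087.
F = −kT ln Z = −174.063 × ln(8.28087) = −174.063 × 2.11395 = -368.0 meV.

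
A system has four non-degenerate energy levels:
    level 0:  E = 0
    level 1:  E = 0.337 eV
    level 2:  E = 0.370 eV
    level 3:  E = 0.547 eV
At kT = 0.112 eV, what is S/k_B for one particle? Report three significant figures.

Eᵢ/kT = 0, 3.0089, 3.3036, 4.8839.
Z = Σ e^(−Eᵢ/kT) = e^(−0) + e^(−3.0089) + e^(−3.3036) + e^(−4.8839) = 1.0000 + 0.049346 + 0.036751 + 0.0075674 = 1.0937.
⟨E⟩ = Σ EᵢPᵢ = 0.031423 eV.
S/k_B = ln Z + ⟨E⟩/kT = ln(1.0937) + 0.031423/0.112 = 0.089566 + 0.28056 = 0.370.

0.370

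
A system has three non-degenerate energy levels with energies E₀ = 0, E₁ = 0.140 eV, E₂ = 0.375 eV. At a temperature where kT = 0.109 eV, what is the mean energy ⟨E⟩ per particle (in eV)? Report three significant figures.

Eᵢ/kT = 0, 1.2844, 3.4404.
Z = Σ e^(−Eᵢ/kT) = e^(−0) + e^(−1.2844) + e^(−3.4404) = 1.0000 + 0.27682 + 0.032052 = 1.3089.
⟨E⟩ = Σ Eᵢ e^(−Eᵢ/kT) / Z = (0·1.0000 + 0.140·0.27682 + 0.375·0.032052) / 1.3089 = 0.0388 eV.

0.0388 eV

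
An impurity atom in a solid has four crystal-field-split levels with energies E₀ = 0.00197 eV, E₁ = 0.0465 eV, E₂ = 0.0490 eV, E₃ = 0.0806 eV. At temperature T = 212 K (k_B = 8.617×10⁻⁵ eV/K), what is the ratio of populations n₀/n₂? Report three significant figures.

13.1

k_BT = 8.617×10⁻⁵ × 212 K = 0.018268 eV.
n₀/n₂ = exp[−(E₀−E₂)/kT] = exp(−(-0.04703 eV)/(0.018268 eV)) = exp(2.5744) = 13.1.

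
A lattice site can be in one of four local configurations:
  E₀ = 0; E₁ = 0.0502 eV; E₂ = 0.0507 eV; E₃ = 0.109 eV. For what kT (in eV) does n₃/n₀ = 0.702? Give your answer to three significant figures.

0.308 eV

n₃/n₀ = exp[−(E₃−E₀)/kT] = 0.702.
⇒ (E₃−E₀)/kT = ln(1/0.702) = ln(1.4245) = 0.35382.
kT = 0.109 eV / 0.35382 = 0.308 eV.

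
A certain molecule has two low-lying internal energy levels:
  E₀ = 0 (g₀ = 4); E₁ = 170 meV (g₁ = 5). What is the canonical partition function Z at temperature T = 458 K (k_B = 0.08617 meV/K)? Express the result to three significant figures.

k_BT = 0.08617 × 458 K = 39.466 meV.
Eᵢ/kT = 0, 4.3075.
Z = Σ gᵢe^(−Eᵢ/kT) = 4·e^(−0) + 5·e^(−4.3075) = 4.0000 + 0.067336 = 4.0673.

Z = 4.07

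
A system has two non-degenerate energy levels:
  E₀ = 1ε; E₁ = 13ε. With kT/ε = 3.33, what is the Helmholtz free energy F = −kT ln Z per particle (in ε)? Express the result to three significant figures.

0.911 ε

Eᵢ/kT = 0.30030, 3.9039.
Z = Σ e^(−Eᵢ/kT) = e^(−0.30030) + e^(−3.9039) = 0.74060 + 0.020163 = 0.76076.
F = −kT ln Z = −3.33 × ln(0.76076) = −3.33 × -0.27344 = 0.911 ε.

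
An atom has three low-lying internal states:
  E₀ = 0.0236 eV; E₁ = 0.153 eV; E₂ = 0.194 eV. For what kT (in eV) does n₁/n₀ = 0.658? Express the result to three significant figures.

0.309 eV

n₁/n₀ = exp[−(E₁−E₀)/kT] = 0.658.
⇒ (E₁−E₀)/kT = ln(1/0.658) = ln(1.5198) = 0.41858.
kT = 0.1294 eV / 0.41858 = 0.309 eV.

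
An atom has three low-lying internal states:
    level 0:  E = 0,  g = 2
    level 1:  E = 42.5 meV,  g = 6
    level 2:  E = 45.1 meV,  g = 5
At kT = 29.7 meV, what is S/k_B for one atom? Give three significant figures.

Eᵢ/kT = 0, 1.4310, 1.5185.
Z = Σ gᵢe^(−Eᵢ/kT) = 2·e^(−0) + 6·e^(−1.4310) + 5·e^(−1.5185) = 2.0000 + 1.4344 + 1.0952 = 4.5296.
⟨E⟩ = Σ EᵢPᵢ = 24.363 meV.
S/k_B = ln Z + ⟨E⟩/kT = ln(4.5296) + 24.363/29.7 = 1.5106 + 0.82030 = 2.33.

2.33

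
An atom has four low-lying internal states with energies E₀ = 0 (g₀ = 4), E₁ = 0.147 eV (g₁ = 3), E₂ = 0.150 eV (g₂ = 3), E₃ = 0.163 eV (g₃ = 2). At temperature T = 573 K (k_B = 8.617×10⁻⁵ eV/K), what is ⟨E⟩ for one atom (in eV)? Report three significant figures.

k_BT = 8.617×10⁻⁵ × 573 K = 0.049375 eV.
Eᵢ/kT = 0, 2.9772, 3.0380, 3.3013.
Z = Σ gᵢe^(−Eᵢ/kT) = 4·e^(−0) + 3·e^(−2.9772) + 3·e^(−3.0380) + 2·e^(−3.3013) = 4.0000 + 0.15281 + 0.14379 + 0.073671 = 4.3703.
⟨E⟩ = Σ Eᵢ gᵢe^(−Eᵢ/kT) / Z = (0·4.0000 + 0.147·0.15281 + 0.150·0.14379 + 0.163·0.073671) / 4.3703 = 0.0128 eV.

0.0128 eV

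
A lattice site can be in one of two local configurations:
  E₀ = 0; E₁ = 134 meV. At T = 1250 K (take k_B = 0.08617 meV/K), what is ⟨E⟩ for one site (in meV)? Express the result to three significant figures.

30.0 meV

k_BT = 0.08617 × 1250 K = 107.71 meV.
Eᵢ/kT = 0, 1.2441.
Z = Σ e^(−Eᵢ/kT) = e^(−0) + e^(−1.2441) = 1.0000 + 0.28820 = 1.2882.
⟨E⟩ = Σ Eᵢ e^(−Eᵢ/kT) / Z = (0·1.0000 + 134·0.28820) / 1.2882 = 30.0 meV.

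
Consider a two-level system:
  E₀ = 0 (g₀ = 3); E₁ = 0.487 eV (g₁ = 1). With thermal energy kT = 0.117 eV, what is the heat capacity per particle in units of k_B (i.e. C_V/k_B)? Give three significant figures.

Eᵢ/kT = 0, 4.1624.
Z = Σ gᵢe^(−Eᵢ/kT) = 3·e^(−0) + 1·e^(−4.1624) = 3.0000 + 0.015570 = 3.0156.
⟨E⟩ = 0.0025145 eV, ⟨E²⟩ = 0.0012245 eV².
C_V/k_B = (⟨E²⟩ − ⟨E⟩²)/(kT)² = (0.0012245 − 0.0000063227)/0.013689 = 0.0890.

0.0890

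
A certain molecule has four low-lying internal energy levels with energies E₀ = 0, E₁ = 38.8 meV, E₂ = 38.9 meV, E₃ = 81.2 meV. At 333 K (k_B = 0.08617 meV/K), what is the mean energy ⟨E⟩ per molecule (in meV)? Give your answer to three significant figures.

15.8 meV

k_BT = 0.08617 × 333 K = 28.695 meV.
Eᵢ/kT = 0, 1.3522, 1.3556, 2.8298.
Z = Σ e^(−Eᵢ/kT) = e^(−0) + e^(−1.3522) + e^(−1.3556) + e^(−2.8298) = 1.0000 + 0.25867 + 0.25779 + 0.059025 = 1.5755.
⟨E⟩ = Σ Eᵢ e^(−Eᵢ/kT) / Z = (0·1.0000 + 38.8·0.25867 + 38.9·0.25779 + 81.2·0.059025) / 1.5755 = 15.8 meV.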